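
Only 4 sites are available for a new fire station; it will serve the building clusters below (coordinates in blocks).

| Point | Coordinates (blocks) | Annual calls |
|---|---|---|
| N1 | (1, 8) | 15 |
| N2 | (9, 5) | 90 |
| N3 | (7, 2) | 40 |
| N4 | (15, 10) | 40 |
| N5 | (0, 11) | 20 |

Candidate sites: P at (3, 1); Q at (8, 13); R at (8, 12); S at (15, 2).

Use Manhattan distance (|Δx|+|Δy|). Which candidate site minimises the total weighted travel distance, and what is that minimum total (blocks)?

R, total 1865 blocks

Total weighted distance at each candidate:
  P (3, 1): total = 2335
  Q (8, 13): total = 2070
  R (8, 12): total = 1865
  S (15, 2): total = 2230
Minimum is at R with total 1865 blocks.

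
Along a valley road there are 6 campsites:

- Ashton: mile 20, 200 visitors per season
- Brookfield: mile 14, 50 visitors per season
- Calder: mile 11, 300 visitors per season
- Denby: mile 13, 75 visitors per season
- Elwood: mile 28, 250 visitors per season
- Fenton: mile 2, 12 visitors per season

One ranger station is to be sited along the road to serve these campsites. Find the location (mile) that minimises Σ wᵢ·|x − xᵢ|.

x = 20

For a sum of weighted absolute distances on a line, the optimum is the weighted median (not the mean). Total weight W = 887; half-weight = 443.5.
Sort by position and accumulate weight:
  mile 2 (Fenton, w=12) → cum 12
  mile 11 (Calder, w=300) → cum 312
  mile 13 (Denby, w=75) → cum 387
  mile 14 (Brookfield, w=50) → cum 437
  mile 20 (Ashton, w=200) → cum 637  ≥ 443.5 → median here
  mile 28 (Elwood, w=250) → cum 887
Optimal location: mile 20.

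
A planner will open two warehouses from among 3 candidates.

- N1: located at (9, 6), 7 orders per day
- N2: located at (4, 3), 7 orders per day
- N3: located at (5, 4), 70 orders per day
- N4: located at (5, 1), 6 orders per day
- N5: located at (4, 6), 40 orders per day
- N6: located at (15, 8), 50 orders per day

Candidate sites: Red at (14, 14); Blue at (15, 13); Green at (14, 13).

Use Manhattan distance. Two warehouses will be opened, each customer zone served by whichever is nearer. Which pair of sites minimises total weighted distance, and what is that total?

Evaluate every pair (each demand assigned to the nearer of the two):
  {Blue, Green}: total = 2540
  {Red, Green}: total = 2590
  {Red, Blue}: total = 2670
Best pair: {Blue, Green} with total 2540.

{Blue, Green}, total 2540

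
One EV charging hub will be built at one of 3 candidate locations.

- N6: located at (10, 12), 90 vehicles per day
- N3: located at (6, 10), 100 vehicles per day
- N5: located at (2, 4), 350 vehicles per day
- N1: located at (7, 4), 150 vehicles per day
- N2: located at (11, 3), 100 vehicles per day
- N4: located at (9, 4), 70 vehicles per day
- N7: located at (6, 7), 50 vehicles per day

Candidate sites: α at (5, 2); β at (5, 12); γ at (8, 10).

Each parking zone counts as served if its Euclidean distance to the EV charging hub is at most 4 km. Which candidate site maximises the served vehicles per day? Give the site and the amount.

α, covering 500

Coverage radius r = 4 km; a point is covered iff (Δx)²+(Δy)² ≤ 4² = 16.
  α (5, 2): covers {N5, N1} → 500
  β (5, 12): covers {N3} → 100
  γ (8, 10): covers {N6, N3, N7} → 240
Maximum coverage at α: 500 vehicles per day.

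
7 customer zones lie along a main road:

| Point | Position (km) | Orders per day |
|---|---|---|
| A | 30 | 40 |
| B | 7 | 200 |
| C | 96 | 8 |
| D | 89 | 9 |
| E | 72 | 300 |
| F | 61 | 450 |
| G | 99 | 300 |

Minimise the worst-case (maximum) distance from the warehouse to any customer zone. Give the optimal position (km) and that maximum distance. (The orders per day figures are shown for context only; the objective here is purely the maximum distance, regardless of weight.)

The 1-center on a line is the midpoint of the two extreme points: leftmost at 7, rightmost at 99.
Optimal location = (7 + 99)/2 = 53; maximum distance = (99 − 7)/2 = 46.

location 53, max distance 46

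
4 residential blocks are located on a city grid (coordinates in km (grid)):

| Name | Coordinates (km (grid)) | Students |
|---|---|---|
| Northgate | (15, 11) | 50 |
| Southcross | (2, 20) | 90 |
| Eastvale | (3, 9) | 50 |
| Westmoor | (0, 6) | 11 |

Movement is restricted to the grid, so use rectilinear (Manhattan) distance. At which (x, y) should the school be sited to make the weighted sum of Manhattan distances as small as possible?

(2, 11)

Manhattan distance separates: Σwᵢ(|x−xᵢ|+|y−yᵢ|) = Σwᵢ|x−xᵢ| + Σwᵢ|y−yᵢ|, so x and y are optimised independently as 1-D weighted medians.
Total weight W = 201; half = 100.5.
x-coordinate, sorted with cumulative weight:
  x=0 (Westmoor, w=11) cum 11
  x=2 (Southcross, w=90) cum 101  ← median
  x=3 (Eastvale, w=50) cum 151
  x=15 (Northgate, w=50) cum 201
⇒ x* = 2
y-coordinate, sorted with cumulative weight:
  y=6 (Westmoor, w=11) cum 11
  y=9 (Eastvale, w=50) cum 61
  y=11 (Northgate, w=50) cum 111  ← median
  y=20 (Southcross, w=90) cum 201
⇒ y* = 11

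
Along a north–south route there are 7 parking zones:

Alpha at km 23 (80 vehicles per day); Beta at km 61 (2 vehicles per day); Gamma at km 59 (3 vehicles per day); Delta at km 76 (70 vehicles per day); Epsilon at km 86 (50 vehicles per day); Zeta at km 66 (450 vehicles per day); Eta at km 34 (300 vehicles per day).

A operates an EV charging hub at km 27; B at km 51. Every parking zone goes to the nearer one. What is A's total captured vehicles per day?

380

The indifferent point is the midpoint (27+51)/2 = 39; parking zones left of it (closer to A at 27) go to A, those right go to B.
  Alpha at 23 (w=80) → A
  Eta at 34 (w=300) → A
  Gamma at 59 (w=3) → B
  Beta at 61 (w=2) → B
  Zeta at 66 (w=450) → B
  Delta at 76 (w=70) → B
  Epsilon at 86 (w=50) → B
A captures 380; B captures 575.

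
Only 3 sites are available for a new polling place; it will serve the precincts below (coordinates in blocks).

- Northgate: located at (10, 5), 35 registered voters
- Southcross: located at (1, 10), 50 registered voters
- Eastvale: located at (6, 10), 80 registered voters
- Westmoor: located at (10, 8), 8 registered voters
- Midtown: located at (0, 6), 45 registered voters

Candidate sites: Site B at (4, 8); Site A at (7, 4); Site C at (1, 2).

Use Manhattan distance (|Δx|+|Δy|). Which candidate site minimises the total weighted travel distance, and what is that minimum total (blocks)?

Site B, total 1203 blocks

Total weighted distance at each candidate:
  Site B (4, 8): total = 1203
  Site A (7, 4): total = 1761
  Site C (1, 2): total = 2205
Minimum is at Site B with total 1203 blocks.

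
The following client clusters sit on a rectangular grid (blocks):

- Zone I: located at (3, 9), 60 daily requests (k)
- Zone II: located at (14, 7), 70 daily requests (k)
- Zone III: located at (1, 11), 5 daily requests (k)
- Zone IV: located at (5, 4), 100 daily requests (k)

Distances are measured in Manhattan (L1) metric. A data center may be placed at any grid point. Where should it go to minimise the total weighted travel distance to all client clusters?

(5, 7)

Manhattan distance separates: Σwᵢ(|x−xᵢ|+|y−yᵢ|) = Σwᵢ|x−xᵢ| + Σwᵢ|y−yᵢ|, so x and y are optimised independently as 1-D weighted medians.
Total weight W = 235; half = 117.5.
x-coordinate, sorted with cumulative weight:
  x=1 (Zone III, w=5) cum 5
  x=3 (Zone I, w=60) cum 65
  x=5 (Zone IV, w=100) cum 165  ← median
  x=14 (Zone II, w=70) cum 235
⇒ x* = 5
y-coordinate, sorted with cumulative weight:
  y=4 (Zone IV, w=100) cum 100
  y=7 (Zone II, w=70) cum 170  ← median
  y=9 (Zone I, w=60) cum 230
  y=11 (Zone III, w=5) cum 235
⇒ y* = 7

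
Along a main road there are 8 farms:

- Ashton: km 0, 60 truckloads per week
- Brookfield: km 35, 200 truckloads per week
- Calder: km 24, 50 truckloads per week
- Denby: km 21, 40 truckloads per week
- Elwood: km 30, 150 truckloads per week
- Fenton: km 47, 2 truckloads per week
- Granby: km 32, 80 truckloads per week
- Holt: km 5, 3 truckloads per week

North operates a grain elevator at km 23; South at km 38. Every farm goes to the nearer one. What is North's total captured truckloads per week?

The indifferent point is the midpoint (23+38)/2 = 30.5; farms left of it (closer to North at 23) go to North, those right go to South.
  Ashton at 0 (w=60) → North
  Holt at 5 (w=3) → North
  Denby at 21 (w=40) → North
  Calder at 24 (w=50) → North
  Elwood at 30 (w=150) → North
  Granby at 32 (w=80) → South
  Brookfield at 35 (w=200) → South
  Fenton at 47 (w=2) → South
North captures 303; South captures 282.

303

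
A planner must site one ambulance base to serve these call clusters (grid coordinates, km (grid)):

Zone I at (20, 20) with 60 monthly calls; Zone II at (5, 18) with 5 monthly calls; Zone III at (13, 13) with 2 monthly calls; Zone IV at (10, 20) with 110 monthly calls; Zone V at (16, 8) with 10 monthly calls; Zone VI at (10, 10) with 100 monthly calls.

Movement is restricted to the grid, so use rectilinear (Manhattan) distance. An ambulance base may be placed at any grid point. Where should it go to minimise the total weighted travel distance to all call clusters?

Manhattan distance separates: Σwᵢ(|x−xᵢ|+|y−yᵢ|) = Σwᵢ|x−xᵢ| + Σwᵢ|y−yᵢ|, so x and y are optimised independently as 1-D weighted medians.
Total weight W = 287; half = 143.5.
x-coordinate, sorted with cumulative weight:
  x=5 (Zone II, w=5) cum 5
  x=10 (Zone IV, w=110) cum 115
  x=10 (Zone VI, w=100) cum 215  ← median
  x=13 (Zone III, w=2) cum 217
  x=16 (Zone V, w=10) cum 227
  x=20 (Zone I, w=60) cum 287
⇒ x* = 10
y-coordinate, sorted with cumulative weight:
  y=8 (Zone V, w=10) cum 10
  y=10 (Zone VI, w=100) cum 110
  y=13 (Zone III, w=2) cum 112
  y=18 (Zone II, w=5) cum 117
  y=20 (Zone I, w=60) cum 177  ← median
  y=20 (Zone IV, w=110) cum 287
⇒ y* = 20

(10, 20)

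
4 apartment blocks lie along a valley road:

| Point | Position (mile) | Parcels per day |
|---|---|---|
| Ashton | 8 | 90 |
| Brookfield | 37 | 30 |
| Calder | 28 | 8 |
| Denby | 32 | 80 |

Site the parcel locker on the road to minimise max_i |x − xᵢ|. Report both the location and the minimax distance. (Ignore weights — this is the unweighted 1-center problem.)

The 1-center on a line is the midpoint of the two extreme points: leftmost at 8, rightmost at 37.
Optimal location = (8 + 37)/2 = 22.5; maximum distance = (37 − 8)/2 = 14.5.

location 22.5, max distance 14.5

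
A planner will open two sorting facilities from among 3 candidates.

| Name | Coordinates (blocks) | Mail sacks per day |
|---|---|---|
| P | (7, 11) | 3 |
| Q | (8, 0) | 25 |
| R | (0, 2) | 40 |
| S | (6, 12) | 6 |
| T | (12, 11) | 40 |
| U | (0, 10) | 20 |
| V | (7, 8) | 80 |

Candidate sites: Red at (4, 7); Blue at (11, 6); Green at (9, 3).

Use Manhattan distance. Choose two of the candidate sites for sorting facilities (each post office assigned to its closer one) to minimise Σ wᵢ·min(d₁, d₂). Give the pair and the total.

{Red, Blue}, total 1348

Evaluate every pair (each demand assigned to the nearer of the two):
  {Red, Blue}: total = 1348
  {Red, Green}: total = 1423
  {Blue, Green}: total = 1613
Best pair: {Red, Blue} with total 1348.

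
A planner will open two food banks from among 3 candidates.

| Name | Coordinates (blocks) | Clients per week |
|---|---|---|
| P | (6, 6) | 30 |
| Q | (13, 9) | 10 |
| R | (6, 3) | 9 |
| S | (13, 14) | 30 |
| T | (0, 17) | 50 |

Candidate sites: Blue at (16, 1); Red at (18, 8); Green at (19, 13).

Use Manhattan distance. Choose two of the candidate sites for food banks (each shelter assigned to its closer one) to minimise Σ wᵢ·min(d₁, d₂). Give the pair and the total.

Evaluate every pair (each demand assigned to the nearer of the two):
  {Red, Green}: total = 1993
  {Blue, Green}: total = 2018
  {Blue, Red}: total = 2268
Best pair: {Red, Green} with total 1993.

{Red, Green}, total 1993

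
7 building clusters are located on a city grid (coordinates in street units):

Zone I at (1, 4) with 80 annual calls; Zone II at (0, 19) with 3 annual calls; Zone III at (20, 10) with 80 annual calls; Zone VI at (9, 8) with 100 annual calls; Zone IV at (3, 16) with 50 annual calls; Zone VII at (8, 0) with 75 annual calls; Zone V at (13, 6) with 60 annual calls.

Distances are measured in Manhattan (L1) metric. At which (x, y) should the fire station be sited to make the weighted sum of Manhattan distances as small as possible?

Manhattan distance separates: Σwᵢ(|x−xᵢ|+|y−yᵢ|) = Σwᵢ|x−xᵢ| + Σwᵢ|y−yᵢ|, so x and y are optimised independently as 1-D weighted medians.
Total weight W = 448; half = 224.
x-coordinate, sorted with cumulative weight:
  x=0 (Zone II, w=3) cum 3
  x=1 (Zone I, w=80) cum 83
  x=3 (Zone IV, w=50) cum 133
  x=8 (Zone VII, w=75) cum 208
  x=9 (Zone VI, w=100) cum 308  ← median
  x=13 (Zone V, w=60) cum 368
  x=20 (Zone III, w=80) cum 448
⇒ x* = 9
y-coordinate, sorted with cumulative weight:
  y=0 (Zone VII, w=75) cum 75
  y=4 (Zone I, w=80) cum 155
  y=6 (Zone V, w=60) cum 215
  y=8 (Zone VI, w=100) cum 315  ← median
  y=10 (Zone III, w=80) cum 395
  y=16 (Zone IV, w=50) cum 445
  y=19 (Zone II, w=3) cum 448
⇒ y* = 8

(9, 8)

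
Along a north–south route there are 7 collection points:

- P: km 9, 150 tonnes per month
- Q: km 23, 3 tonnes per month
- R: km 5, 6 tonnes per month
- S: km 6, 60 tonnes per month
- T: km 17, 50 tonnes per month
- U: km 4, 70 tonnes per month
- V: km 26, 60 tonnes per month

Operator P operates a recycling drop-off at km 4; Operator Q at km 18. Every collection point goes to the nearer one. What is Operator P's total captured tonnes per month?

The indifferent point is the midpoint (4+18)/2 = 11; collection points left of it (closer to Operator P at 4) go to Operator P, those right go to Operator Q.
  U at 4 (w=70) → Operator P
  R at 5 (w=6) → Operator P
  S at 6 (w=60) → Operator P
  P at 9 (w=150) → Operator P
  T at 17 (w=50) → Operator Q
  Q at 23 (w=3) → Operator Q
  V at 26 (w=60) → Operator Q
Operator P captures 286; Operator Q captures 113.

286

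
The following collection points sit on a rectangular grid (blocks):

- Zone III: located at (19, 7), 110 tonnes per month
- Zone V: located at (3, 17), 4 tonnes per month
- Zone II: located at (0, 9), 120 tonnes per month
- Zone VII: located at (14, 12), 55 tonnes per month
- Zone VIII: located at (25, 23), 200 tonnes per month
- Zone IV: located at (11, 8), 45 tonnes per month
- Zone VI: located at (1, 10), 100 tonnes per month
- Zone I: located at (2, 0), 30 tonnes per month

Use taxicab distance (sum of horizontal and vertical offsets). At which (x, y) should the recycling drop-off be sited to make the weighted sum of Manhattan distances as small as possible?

(14, 10)

Manhattan distance separates: Σwᵢ(|x−xᵢ|+|y−yᵢ|) = Σwᵢ|x−xᵢ| + Σwᵢ|y−yᵢ|, so x and y are optimised independently as 1-D weighted medians.
Total weight W = 664; half = 332.
x-coordinate, sorted with cumulative weight:
  x=0 (Zone II, w=120) cum 120
  x=1 (Zone VI, w=100) cum 220
  x=2 (Zone I, w=30) cum 250
  x=3 (Zone V, w=4) cum 254
  x=11 (Zone IV, w=45) cum 299
  x=14 (Zone VII, w=55) cum 354  ← median
  x=19 (Zone III, w=110) cum 464
  x=25 (Zone VIII, w=200) cum 664
⇒ x* = 14
y-coordinate, sorted with cumulative weight:
  y=0 (Zone I, w=30) cum 30
  y=7 (Zone III, w=110) cum 140
  y=8 (Zone IV, w=45) cum 185
  y=9 (Zone II, w=120) cum 305
  y=10 (Zone VI, w=100) cum 405  ← median
  y=12 (Zone VII, w=55) cum 460
  y=17 (Zone V, w=4) cum 464
  y=23 (Zone VIII, w=200) cum 664
⇒ y* = 10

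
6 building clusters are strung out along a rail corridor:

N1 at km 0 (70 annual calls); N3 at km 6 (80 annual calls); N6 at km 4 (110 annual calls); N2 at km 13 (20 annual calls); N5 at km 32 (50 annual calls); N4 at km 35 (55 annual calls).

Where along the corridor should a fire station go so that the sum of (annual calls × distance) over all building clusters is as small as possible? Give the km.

x = 6

For a sum of weighted absolute distances on a line, the optimum is the weighted median (not the mean). Total weight W = 385; half-weight = 192.5.
Sort by position and accumulate weight:
  km 0 (N1, w=70) → cum 70
  km 4 (N6, w=110) → cum 180
  km 6 (N3, w=80) → cum 260  ≥ 192.5 → median here
  km 13 (N2, w=20) → cum 280
  km 32 (N5, w=50) → cum 330
  km 35 (N4, w=55) → cum 385
Optimal location: km 6.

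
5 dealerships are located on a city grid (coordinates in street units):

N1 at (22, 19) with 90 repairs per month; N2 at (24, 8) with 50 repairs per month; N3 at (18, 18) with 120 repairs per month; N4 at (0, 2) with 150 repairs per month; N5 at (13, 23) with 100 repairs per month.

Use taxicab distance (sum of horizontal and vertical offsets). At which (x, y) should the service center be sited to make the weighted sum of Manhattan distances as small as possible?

Manhattan distance separates: Σwᵢ(|x−xᵢ|+|y−yᵢ|) = Σwᵢ|x−xᵢ| + Σwᵢ|y−yᵢ|, so x and y are optimised independently as 1-D weighted medians.
Total weight W = 510; half = 255.
x-coordinate, sorted with cumulative weight:
  x=0 (N4, w=150) cum 150
  x=13 (N5, w=100) cum 250
  x=18 (N3, w=120) cum 370  ← median
  x=22 (N1, w=90) cum 460
  x=24 (N2, w=50) cum 510
⇒ x* = 18
y-coordinate, sorted with cumulative weight:
  y=2 (N4, w=150) cum 150
  y=8 (N2, w=50) cum 200
  y=18 (N3, w=120) cum 320  ← median
  y=19 (N1, w=90) cum 410
  y=23 (N5, w=100) cum 510
⇒ y* = 18

(18, 18)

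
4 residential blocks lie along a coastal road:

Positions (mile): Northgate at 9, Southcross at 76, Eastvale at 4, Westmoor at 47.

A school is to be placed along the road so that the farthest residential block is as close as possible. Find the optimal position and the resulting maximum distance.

location 40, max distance 36

The 1-center on a line is the midpoint of the two extreme points: leftmost at 4, rightmost at 76.
Optimal location = (4 + 76)/2 = 40; maximum distance = (76 − 4)/2 = 36.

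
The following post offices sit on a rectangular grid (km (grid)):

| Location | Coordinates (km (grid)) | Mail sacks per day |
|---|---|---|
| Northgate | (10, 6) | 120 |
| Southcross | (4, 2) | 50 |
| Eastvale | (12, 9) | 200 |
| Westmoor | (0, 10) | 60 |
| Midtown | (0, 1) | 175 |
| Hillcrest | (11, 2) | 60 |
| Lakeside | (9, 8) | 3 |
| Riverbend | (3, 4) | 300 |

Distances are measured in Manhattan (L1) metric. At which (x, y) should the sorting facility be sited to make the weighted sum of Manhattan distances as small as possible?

Manhattan distance separates: Σwᵢ(|x−xᵢ|+|y−yᵢ|) = Σwᵢ|x−xᵢ| + Σwᵢ|y−yᵢ|, so x and y are optimised independently as 1-D weighted medians.
Total weight W = 968; half = 484.
x-coordinate, sorted with cumulative weight:
  x=0 (Westmoor, w=60) cum 60
  x=0 (Midtown, w=175) cum 235
  x=3 (Riverbend, w=300) cum 535  ← median
  x=4 (Southcross, w=50) cum 585
  x=9 (Lakeside, w=3) cum 588
  x=10 (Northgate, w=120) cum 708
  x=11 (Hillcrest, w=60) cum 768
  x=12 (Eastvale, w=200) cum 968
⇒ x* = 3
y-coordinate, sorted with cumulative weight:
  y=1 (Midtown, w=175) cum 175
  y=2 (Southcross, w=50) cum 225
  y=2 (Hillcrest, w=60) cum 285
  y=4 (Riverbend, w=300) cum 585  ← median
  y=6 (Northgate, w=120) cum 705
  y=8 (Lakeside, w=3) cum 708
  y=9 (Eastvale, w=200) cum 908
  y=10 (Westmoor, w=60) cum 968
⇒ y* = 4

(3, 4)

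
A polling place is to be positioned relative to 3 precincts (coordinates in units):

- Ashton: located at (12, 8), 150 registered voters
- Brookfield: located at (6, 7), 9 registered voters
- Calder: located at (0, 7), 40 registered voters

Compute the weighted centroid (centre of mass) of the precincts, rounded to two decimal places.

(9.32, 7.75)

The minimiser of Σwᵢ‖p−pᵢ‖² is the weighted centroid p* = (Σwᵢpᵢ)/(Σwᵢ).
Σwᵢ = 199.
Σwᵢxᵢ = 150·12 + 9·6 + 40·0 = 1854.
Σwᵢyᵢ = 150·8 + 9·7 + 40·7 = 1543.
x* = 1854/199 = 9.32, y* = 1543/199 = 7.75.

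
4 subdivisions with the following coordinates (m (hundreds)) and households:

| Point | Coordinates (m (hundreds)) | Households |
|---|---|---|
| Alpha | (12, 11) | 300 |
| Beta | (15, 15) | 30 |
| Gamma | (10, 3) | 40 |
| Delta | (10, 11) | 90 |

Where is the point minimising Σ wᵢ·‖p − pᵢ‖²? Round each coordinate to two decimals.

(11.63, 10.57)

The minimiser of Σwᵢ‖p−pᵢ‖² is the weighted centroid p* = (Σwᵢpᵢ)/(Σwᵢ).
Σwᵢ = 460.
Σwᵢxᵢ = 300·12 + 30·15 + 40·10 + 90·10 = 5350.
Σwᵢyᵢ = 300·11 + 30·15 + 40·3 + 90·11 = 4860.
x* = 5350/460 = 11.63, y* = 4860/460 = 10.57.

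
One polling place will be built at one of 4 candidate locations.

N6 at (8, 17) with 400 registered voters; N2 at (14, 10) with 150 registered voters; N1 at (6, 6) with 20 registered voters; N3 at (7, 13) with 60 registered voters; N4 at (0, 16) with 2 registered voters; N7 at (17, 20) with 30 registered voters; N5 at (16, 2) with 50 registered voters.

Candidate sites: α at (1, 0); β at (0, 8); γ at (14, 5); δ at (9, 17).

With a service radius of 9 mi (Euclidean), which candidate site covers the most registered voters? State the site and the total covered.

δ, covering 640

Coverage radius r = 9 mi; a point is covered iff (Δx)²+(Δy)² ≤ 9² = 81.
  α (1, 0): covers {N1} → 20
  β (0, 8): covers {N1, N3, N4} → 82
  γ (14, 5): covers {N2, N1, N5} → 220
  δ (9, 17): covers {N6, N2, N3, N7} → 640
Maximum coverage at δ: 640 registered voters.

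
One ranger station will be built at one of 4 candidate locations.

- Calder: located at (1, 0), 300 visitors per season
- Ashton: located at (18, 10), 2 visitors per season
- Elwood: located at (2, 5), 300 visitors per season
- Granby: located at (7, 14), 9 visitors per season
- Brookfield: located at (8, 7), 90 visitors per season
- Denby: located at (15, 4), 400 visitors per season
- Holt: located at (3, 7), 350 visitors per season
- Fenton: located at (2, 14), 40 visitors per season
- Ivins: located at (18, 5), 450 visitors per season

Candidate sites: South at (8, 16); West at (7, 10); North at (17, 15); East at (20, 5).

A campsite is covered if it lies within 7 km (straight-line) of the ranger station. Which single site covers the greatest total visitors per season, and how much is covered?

East, covering 852

Coverage radius r = 7 km; a point is covered iff (Δx)²+(Δy)² ≤ 7² = 49.
  South (8, 16): covers {Granby, Fenton} → 49
  West (7, 10): covers {Granby, Brookfield, Holt, Fenton} → 489
  North (17, 15): covers {Ashton} → 2
  East (20, 5): covers {Ashton, Denby, Ivins} → 852
Maximum coverage at East: 852 visitors per season.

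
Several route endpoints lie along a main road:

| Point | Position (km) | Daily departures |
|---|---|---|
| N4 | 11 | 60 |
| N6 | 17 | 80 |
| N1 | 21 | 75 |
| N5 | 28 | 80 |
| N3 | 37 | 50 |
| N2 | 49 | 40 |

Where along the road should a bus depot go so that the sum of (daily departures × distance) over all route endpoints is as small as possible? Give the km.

For a sum of weighted absolute distances on a line, the optimum is the weighted median (not the mean). Total weight W = 385; half-weight = 192.5.
Sort by position and accumulate weight:
  km 11 (N4, w=60) → cum 60
  km 17 (N6, w=80) → cum 140
  km 21 (N1, w=75) → cum 215  ≥ 192.5 → median here
  km 28 (N5, w=80) → cum 295
  km 37 (N3, w=50) → cum 345
  km 49 (N2, w=40) → cum 385
Optimal location: km 21.

x = 21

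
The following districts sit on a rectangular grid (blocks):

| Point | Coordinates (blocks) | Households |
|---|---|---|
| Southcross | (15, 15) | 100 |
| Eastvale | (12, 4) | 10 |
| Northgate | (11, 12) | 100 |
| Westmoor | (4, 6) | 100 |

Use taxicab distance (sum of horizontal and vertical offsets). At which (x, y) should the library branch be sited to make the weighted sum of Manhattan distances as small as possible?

(11, 12)

Manhattan distance separates: Σwᵢ(|x−xᵢ|+|y−yᵢ|) = Σwᵢ|x−xᵢ| + Σwᵢ|y−yᵢ|, so x and y are optimised independently as 1-D weighted medians.
Total weight W = 310; half = 155.
x-coordinate, sorted with cumulative weight:
  x=4 (Westmoor, w=100) cum 100
  x=11 (Northgate, w=100) cum 200  ← median
  x=12 (Eastvale, w=10) cum 210
  x=15 (Southcross, w=100) cum 310
⇒ x* = 11
y-coordinate, sorted with cumulative weight:
  y=4 (Eastvale, w=10) cum 10
  y=6 (Westmoor, w=100) cum 110
  y=12 (Northgate, w=100) cum 210  ← median
  y=15 (Southcross, w=100) cum 310
⇒ y* = 12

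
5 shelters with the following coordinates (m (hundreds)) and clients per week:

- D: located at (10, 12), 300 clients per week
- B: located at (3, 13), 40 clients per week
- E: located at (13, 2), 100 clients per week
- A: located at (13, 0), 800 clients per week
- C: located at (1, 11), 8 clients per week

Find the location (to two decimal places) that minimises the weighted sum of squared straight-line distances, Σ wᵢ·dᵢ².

(11.88, 3.53)

The minimiser of Σwᵢ‖p−pᵢ‖² is the weighted centroid p* = (Σwᵢpᵢ)/(Σwᵢ).
Σwᵢ = 1248.
Σwᵢxᵢ = 300·10 + 40·3 + 100·13 + 800·13 + 8·1 = 14828.
Σwᵢyᵢ = 300·12 + 40·13 + 100·2 + 800·0 + 8·11 = 4408.
x* = 14828/1248 = 11.88, y* = 4408/1248 = 3.53.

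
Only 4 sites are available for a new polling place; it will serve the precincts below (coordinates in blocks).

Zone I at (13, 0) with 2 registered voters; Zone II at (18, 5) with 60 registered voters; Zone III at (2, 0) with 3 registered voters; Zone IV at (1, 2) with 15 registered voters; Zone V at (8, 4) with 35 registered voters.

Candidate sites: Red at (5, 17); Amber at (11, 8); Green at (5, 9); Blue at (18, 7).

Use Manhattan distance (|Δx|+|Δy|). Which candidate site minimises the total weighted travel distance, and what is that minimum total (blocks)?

Blue, total 998 blocks

Total weighted distance at each candidate:
  Red (5, 17): total = 2455
  Amber (11, 8): total = 1156
  Green (5, 9): total = 1535
  Blue (18, 7): total = 998
Minimum is at Blue with total 998 blocks.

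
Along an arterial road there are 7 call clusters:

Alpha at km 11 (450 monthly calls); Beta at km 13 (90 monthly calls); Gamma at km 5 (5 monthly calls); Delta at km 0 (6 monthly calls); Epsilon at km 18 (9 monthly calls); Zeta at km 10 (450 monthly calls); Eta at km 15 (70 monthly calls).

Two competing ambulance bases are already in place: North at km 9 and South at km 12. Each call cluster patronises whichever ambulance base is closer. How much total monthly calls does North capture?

461

The indifferent point is the midpoint (9+12)/2 = 10.5; call clusters left of it (closer to North at 9) go to North, those right go to South.
  Delta at 0 (w=6) → North
  Gamma at 5 (w=5) → North
  Zeta at 10 (w=450) → North
  Alpha at 11 (w=450) → South
  Beta at 13 (w=90) → South
  Eta at 15 (w=70) → South
  Epsilon at 18 (w=9) → South
North captures 461; South captures 619.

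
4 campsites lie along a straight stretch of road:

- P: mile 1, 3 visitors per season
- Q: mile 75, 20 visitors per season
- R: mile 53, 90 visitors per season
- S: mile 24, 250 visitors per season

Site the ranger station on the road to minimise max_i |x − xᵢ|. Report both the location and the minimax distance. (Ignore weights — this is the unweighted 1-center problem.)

The 1-center on a line is the midpoint of the two extreme points: leftmost at 1, rightmost at 75.
Optimal location = (1 + 75)/2 = 38; maximum distance = (75 − 1)/2 = 37.

location 38, max distance 37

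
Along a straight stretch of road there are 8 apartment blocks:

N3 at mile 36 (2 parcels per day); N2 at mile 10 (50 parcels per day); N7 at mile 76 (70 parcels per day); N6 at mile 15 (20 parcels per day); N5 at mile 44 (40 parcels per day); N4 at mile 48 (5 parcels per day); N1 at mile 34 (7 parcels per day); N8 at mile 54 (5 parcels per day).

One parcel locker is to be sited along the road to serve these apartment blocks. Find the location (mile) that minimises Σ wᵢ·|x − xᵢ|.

x = 44

For a sum of weighted absolute distances on a line, the optimum is the weighted median (not the mean). Total weight W = 199; half-weight = 99.5.
Sort by position and accumulate weight:
  mile 10 (N2, w=50) → cum 50
  mile 15 (N6, w=20) → cum 70
  mile 34 (N1, w=7) → cum 77
  mile 36 (N3, w=2) → cum 79
  mile 44 (N5, w=40) → cum 119  ≥ 99.5 → median here
  mile 48 (N4, w=5) → cum 124
  mile 54 (N8, w=5) → cum 129
  mile 76 (N7, w=70) → cum 199
Optimal location: mile 44.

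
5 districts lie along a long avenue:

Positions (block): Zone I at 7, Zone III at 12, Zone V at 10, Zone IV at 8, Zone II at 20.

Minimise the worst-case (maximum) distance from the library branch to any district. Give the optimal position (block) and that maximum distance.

location 13.5, max distance 6.5

The 1-center on a line is the midpoint of the two extreme points: leftmost at 7, rightmost at 20.
Optimal location = (7 + 20)/2 = 13.5; maximum distance = (20 − 7)/2 = 6.5.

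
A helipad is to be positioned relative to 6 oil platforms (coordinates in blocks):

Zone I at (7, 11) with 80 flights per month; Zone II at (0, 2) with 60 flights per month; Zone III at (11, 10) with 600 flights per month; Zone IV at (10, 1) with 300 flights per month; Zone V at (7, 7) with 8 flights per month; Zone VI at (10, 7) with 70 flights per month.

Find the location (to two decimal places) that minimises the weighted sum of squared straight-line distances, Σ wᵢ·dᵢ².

The minimiser of Σwᵢ‖p−pᵢ‖² is the weighted centroid p* = (Σwᵢpᵢ)/(Σwᵢ).
Σwᵢ = 1118.
Σwᵢxᵢ = 80·7 + 60·0 + 600·11 + 300·10 + 8·7 + 70·10 = 10916.
Σwᵢyᵢ = 80·11 + 60·2 + 600·10 + 300·1 + 8·7 + 70·7 = 7846.
x* = 10916/1118 = 9.76, y* = 7846/1118 = 7.02.

(9.76, 7.02)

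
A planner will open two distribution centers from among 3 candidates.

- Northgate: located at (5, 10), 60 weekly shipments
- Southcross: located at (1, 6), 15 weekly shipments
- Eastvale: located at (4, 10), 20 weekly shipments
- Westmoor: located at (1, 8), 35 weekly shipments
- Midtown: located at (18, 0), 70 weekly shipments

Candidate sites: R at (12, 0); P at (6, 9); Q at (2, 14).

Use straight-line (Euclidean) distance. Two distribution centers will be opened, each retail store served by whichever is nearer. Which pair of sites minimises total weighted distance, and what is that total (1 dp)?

{R, P}, total 815.5

Evaluate every pair (each demand assigned to the nearer of the two):
  {R, P}: total = 815.5
  {R, Q}: total = 1143.3
  {P, Q}: total = 1445.5
Best pair: {R, P} with total 815.5.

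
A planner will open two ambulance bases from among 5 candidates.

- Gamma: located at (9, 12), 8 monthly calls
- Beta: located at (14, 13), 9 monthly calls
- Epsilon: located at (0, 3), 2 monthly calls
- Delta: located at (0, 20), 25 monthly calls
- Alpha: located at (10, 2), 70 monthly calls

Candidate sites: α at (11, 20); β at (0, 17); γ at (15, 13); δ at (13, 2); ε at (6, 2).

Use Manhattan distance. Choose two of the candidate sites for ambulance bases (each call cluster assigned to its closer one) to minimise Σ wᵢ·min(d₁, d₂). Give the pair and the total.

Evaluate every pair (each demand assigned to the nearer of the two):
  {β, δ}: total = 533
  {β, ε}: total = 635
  {α, δ}: total = 683
  {α, ε}: total = 739
  {γ, δ}: total = 853
  {γ, ε}: total = 909
  {δ, ε}: total = 1036
  {β, γ}: total = 1288
  {α, γ}: total = 1510
  {α, β}: total = 1603
Best pair: {β, δ} with total 533.

{β, δ}, total 533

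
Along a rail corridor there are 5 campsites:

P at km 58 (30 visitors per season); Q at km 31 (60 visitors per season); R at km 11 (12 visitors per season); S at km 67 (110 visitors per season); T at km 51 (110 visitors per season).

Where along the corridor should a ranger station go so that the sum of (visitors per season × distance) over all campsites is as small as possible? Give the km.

x = 51

For a sum of weighted absolute distances on a line, the optimum is the weighted median (not the mean). Total weight W = 322; half-weight = 161.
Sort by position and accumulate weight:
  km 11 (R, w=12) → cum 12
  km 31 (Q, w=60) → cum 72
  km 51 (T, w=110) → cum 182  ≥ 161 → median here
  km 58 (P, w=30) → cum 212
  km 67 (S, w=110) → cum 322
Optimal location: km 51.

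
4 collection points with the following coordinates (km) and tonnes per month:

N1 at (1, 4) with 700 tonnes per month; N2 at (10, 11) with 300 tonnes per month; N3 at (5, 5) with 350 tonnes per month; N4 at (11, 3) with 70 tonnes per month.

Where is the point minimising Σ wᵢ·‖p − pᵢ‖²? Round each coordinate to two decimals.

(4.38, 5.68)

The minimiser of Σwᵢ‖p−pᵢ‖² is the weighted centroid p* = (Σwᵢpᵢ)/(Σwᵢ).
Σwᵢ = 1420.
Σwᵢxᵢ = 700·1 + 300·10 + 350·5 + 70·11 = 6220.
Σwᵢyᵢ = 700·4 + 300·11 + 350·5 + 70·3 = 8060.
x* = 6220/1420 = 4.38, y* = 8060/1420 = 5.68.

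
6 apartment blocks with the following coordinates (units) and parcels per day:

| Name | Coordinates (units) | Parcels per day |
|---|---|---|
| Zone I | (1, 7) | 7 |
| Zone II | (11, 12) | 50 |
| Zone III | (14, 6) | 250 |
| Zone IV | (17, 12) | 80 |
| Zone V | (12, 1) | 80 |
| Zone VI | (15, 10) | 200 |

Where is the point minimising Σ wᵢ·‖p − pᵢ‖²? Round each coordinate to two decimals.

The minimiser of Σwᵢ‖p−pᵢ‖² is the weighted centroid p* = (Σwᵢpᵢ)/(Σwᵢ).
Σwᵢ = 667.
Σwᵢxᵢ = 7·1 + 50·11 + 250·14 + 80·17 + 80·12 + 200·15 = 9377.
Σwᵢyᵢ = 7·7 + 50·12 + 250·6 + 80·12 + 80·1 + 200·10 = 5189.
x* = 9377/667 = 14.06, y* = 5189/667 = 7.78.

(14.06, 7.78)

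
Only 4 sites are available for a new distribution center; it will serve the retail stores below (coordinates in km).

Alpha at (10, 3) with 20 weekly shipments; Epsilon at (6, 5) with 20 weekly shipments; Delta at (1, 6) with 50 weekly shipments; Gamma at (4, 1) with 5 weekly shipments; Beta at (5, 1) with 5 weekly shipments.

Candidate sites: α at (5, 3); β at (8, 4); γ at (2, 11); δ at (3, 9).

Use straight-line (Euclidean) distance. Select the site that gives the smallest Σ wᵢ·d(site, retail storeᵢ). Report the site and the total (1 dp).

Total weighted distance at each candidate:
  α (5, 3): total = 415.9
  β (8, 4): total = 499.7
  γ (2, 11): total = 728.6
  δ (3, 9): total = 546.2
Minimum is at α with total 415.9 km.

α, total 415.9 km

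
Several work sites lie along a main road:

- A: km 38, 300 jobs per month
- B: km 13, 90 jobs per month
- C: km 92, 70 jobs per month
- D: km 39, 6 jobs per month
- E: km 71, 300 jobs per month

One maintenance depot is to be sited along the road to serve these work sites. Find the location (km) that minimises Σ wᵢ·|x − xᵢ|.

For a sum of weighted absolute distances on a line, the optimum is the weighted median (not the mean). Total weight W = 766; half-weight = 383.
Sort by position and accumulate weight:
  km 13 (B, w=90) → cum 90
  km 38 (A, w=300) → cum 390  ≥ 383 → median here
  km 39 (D, w=6) → cum 396
  km 71 (E, w=300) → cum 696
  km 92 (C, w=70) → cum 766
Optimal location: km 38.

x = 38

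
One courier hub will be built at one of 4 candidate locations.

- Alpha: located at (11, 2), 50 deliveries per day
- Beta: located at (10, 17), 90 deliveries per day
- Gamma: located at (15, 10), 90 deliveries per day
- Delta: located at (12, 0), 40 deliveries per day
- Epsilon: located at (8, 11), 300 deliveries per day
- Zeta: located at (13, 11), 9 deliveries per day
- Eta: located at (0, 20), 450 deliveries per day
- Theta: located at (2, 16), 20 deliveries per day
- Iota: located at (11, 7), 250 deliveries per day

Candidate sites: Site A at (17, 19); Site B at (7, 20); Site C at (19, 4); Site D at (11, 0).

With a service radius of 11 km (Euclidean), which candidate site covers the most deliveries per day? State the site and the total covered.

Coverage radius r = 11 km; a point is covered iff (Δx)²+(Δy)² ≤ 11² = 121.
  Site A (17, 19): covers {Beta, Gamma, Zeta} → 189
  Site B (7, 20): covers {Beta, Epsilon, Zeta, Eta, Theta} → 869
  Site C (19, 4): covers {Alpha, Gamma, Delta, Zeta, Iota} → 439
  Site D (11, 0): covers {Alpha, Gamma, Delta, Iota} → 430
Maximum coverage at Site B: 869 deliveries per day.

Site B, covering 869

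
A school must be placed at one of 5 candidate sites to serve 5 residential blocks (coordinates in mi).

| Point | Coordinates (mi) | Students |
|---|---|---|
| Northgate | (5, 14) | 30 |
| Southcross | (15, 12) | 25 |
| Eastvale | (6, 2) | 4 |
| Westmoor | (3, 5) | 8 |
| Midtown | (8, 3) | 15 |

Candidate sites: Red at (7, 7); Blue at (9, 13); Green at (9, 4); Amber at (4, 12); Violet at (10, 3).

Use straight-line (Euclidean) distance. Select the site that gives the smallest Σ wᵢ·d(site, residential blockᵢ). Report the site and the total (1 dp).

Blue, total 552.1 mi

Total weighted distance at each candidate:
  Red (7, 7): total = 572.3
  Blue (9, 13): total = 552.1
  Green (9, 4): total = 657.4
  Amber (4, 12): total = 587.2
  Violet (10, 3): total = 724.6
Minimum is at Blue with total 552.1 mi.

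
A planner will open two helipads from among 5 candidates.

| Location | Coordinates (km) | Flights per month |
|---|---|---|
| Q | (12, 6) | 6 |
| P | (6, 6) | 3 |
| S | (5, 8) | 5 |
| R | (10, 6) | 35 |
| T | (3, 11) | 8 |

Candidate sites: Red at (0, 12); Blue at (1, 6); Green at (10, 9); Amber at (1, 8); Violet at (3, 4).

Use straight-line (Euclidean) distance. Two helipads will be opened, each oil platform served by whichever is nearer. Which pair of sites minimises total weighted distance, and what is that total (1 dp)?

Evaluate every pair (each demand assigned to the nearer of the two):
  {Green, Amber}: total = 190.5
  {Red, Green}: total = 192.4
  {Blue, Green}: total = 207.1
  {Green, Violet}: total = 215.8
  {Red, Violet}: total = 368.6
  {Amber, Violet}: total = 369.8
  {Blue, Violet}: total = 386.4
  {Red, Blue}: total = 443.7
  {Blue, Amber}: total = 444.8
  {Red, Amber}: total = 451.2
Best pair: {Green, Amber} with total 190.5.

{Green, Amber}, total 190.5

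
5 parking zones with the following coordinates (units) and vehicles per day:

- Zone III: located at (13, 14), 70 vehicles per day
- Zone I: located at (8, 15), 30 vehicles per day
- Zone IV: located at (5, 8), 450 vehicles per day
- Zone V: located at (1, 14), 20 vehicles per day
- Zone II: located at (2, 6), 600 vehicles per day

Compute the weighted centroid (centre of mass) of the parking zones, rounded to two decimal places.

(3.95, 7.62)

The minimiser of Σwᵢ‖p−pᵢ‖² is the weighted centroid p* = (Σwᵢpᵢ)/(Σwᵢ).
Σwᵢ = 1170.
Σwᵢxᵢ = 70·13 + 30·8 + 450·5 + 20·1 + 600·2 = 4620.
Σwᵢyᵢ = 70·14 + 30·15 + 450·8 + 20·14 + 600·6 = 8910.
x* = 4620/1170 = 3.95, y* = 8910/1170 = 7.62.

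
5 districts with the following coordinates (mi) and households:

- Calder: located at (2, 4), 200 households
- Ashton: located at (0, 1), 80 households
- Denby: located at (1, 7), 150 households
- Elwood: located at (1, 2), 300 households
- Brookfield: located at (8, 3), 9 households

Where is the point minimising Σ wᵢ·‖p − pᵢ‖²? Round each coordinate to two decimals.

(1.25, 3.46)

The minimiser of Σwᵢ‖p−pᵢ‖² is the weighted centroid p* = (Σwᵢpᵢ)/(Σwᵢ).
Σwᵢ = 739.
Σwᵢxᵢ = 200·2 + 80·0 + 150·1 + 300·1 + 9·8 = 922.
Σwᵢyᵢ = 200·4 + 80·1 + 150·7 + 300·2 + 9·3 = 2557.
x* = 922/739 = 1.25, y* = 2557/739 = 3.46.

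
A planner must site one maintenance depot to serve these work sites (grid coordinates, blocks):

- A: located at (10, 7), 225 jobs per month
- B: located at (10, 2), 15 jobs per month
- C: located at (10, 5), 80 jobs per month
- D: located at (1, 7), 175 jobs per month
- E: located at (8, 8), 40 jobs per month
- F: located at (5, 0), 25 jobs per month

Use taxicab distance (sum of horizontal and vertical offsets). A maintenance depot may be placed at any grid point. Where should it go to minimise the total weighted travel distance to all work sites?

Manhattan distance separates: Σwᵢ(|x−xᵢ|+|y−yᵢ|) = Σwᵢ|x−xᵢ| + Σwᵢ|y−yᵢ|, so x and y are optimised independently as 1-D weighted medians.
Total weight W = 560; half = 280.
x-coordinate, sorted with cumulative weight:
  x=1 (D, w=175) cum 175
  x=5 (F, w=25) cum 200
  x=8 (E, w=40) cum 240
  x=10 (A, w=225) cum 465  ← median
  x=10 (B, w=15) cum 480
  x=10 (C, w=80) cum 560
⇒ x* = 10
y-coordinate, sorted with cumulative weight:
  y=0 (F, w=25) cum 25
  y=2 (B, w=15) cum 40
  y=5 (C, w=80) cum 120
  y=7 (A, w=225) cum 345  ← median
  y=7 (D, w=175) cum 520
  y=8 (E, w=40) cum 560
⇒ y* = 7

(10, 7)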